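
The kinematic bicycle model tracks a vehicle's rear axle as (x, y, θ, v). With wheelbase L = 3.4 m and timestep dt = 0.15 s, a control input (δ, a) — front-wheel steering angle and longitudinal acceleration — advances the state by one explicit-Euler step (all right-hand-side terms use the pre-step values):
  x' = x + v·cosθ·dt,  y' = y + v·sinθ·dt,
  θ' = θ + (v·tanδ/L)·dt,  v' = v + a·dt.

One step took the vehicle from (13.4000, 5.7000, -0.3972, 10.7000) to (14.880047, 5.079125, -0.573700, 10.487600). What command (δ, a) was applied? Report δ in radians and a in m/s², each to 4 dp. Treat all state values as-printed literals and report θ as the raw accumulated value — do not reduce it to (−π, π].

δ = -0.3578, a = -1.4160

a = (v'−v)/dt = (-0.212400)/0.15 = -1.4160
Δθ = θ'−θ = -0.176500;  (v·dt/L) = 10.7000·0.15/3.4 = 0.472059
tan δ = Δθ·L/(v·dt) = -0.373894  →  δ = -0.3578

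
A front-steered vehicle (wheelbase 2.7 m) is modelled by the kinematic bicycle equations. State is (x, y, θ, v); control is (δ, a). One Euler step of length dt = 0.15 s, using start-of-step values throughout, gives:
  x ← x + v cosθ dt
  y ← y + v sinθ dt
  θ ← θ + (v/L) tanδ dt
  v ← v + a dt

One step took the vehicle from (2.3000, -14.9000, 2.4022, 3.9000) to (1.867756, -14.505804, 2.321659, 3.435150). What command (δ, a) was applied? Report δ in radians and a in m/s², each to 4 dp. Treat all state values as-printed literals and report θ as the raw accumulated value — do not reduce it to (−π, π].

δ = -0.3559, a = -3.0990

a = (v'−v)/dt = (-0.464850)/0.15 = -3.0990
Δθ = θ'−θ = -0.080541;  (v·dt/L) = 3.9000·0.15/2.7 = 0.216667
tan δ = Δθ·L/(v·dt) = -0.371728  →  δ = -0.3559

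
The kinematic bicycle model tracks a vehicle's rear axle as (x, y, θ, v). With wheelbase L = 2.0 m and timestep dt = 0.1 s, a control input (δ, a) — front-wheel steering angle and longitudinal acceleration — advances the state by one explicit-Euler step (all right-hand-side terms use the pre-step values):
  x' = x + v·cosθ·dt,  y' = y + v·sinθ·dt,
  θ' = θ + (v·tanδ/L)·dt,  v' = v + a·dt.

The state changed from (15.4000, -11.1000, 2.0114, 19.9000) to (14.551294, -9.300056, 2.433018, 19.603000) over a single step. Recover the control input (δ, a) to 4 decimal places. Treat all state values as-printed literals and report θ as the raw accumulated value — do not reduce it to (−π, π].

a = (v'−v)/dt = (-0.297000)/0.1 = -2.9700
Δθ = θ'−θ = 0.421618;  (v·dt/L) = 19.9000·0.1/2.0 = 0.995000
tan δ = Δθ·L/(v·dt) = 0.423737  →  δ = 0.4008

δ = 0.4008, a = -2.9700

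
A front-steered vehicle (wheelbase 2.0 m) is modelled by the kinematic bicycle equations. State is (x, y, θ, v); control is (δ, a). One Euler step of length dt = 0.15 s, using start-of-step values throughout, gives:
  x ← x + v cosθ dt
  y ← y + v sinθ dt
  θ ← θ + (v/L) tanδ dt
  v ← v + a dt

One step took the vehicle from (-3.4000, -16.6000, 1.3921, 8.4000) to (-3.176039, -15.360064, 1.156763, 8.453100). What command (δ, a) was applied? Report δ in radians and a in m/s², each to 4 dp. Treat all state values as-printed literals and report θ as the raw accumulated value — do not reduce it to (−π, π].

a = (v'−v)/dt = (0.053100)/0.15 = 0.3540
Δθ = θ'−θ = -0.235337;  (v·dt/L) = 8.4000·0.15/2.0 = 0.630000
tan δ = Δθ·L/(v·dt) = -0.373551  →  δ = -0.3575

δ = -0.3575, a = 0.3540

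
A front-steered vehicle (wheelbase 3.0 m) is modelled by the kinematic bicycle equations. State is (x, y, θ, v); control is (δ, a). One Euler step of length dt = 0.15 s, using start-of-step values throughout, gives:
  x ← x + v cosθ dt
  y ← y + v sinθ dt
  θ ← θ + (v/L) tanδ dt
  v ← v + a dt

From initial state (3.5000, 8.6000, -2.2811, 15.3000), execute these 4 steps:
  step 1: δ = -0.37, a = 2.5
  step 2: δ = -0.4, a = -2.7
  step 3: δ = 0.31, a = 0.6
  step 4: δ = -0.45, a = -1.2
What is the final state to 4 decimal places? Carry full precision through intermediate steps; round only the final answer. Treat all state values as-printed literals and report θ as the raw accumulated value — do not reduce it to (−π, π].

(-4.2596, 4.0182, -3.0356, 15.1800)

after step 1 (δ=-0.37, a=2.5): (2.003513, 6.860014, -2.577815, 15.675000)
after step 2 (δ=-0.4, a=-2.7): (0.016136, 5.603546, -2.909180, 15.270000)
after step 3 (δ=0.31, a=0.6): (-2.212780, 5.075984, -2.664609, 15.360000)
after step 4 (δ=-0.45, a=-1.2): (-4.259617, 4.018214, -3.035596, 15.180000)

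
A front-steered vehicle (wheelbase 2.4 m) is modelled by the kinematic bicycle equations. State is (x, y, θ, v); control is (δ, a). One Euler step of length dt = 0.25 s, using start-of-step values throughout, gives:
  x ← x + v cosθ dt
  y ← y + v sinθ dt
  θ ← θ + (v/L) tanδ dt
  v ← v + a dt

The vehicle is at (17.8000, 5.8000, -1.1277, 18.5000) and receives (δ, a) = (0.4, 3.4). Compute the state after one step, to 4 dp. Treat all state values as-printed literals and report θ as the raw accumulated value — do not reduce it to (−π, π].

x' = 17.8000 + 18.5000·cos(-1.1277)·0.25 = 19.7829
y' = 5.8000 + 18.5000·sin(-1.1277)·0.25 = 1.6216
θ' = -1.1277 + (18.5000/2.4)·tan(0.4)·0.25 = -0.3129
v' = 18.5000 + 3.4000·0.25 = 19.3500

(19.7829, 1.6216, -0.3129, 19.3500)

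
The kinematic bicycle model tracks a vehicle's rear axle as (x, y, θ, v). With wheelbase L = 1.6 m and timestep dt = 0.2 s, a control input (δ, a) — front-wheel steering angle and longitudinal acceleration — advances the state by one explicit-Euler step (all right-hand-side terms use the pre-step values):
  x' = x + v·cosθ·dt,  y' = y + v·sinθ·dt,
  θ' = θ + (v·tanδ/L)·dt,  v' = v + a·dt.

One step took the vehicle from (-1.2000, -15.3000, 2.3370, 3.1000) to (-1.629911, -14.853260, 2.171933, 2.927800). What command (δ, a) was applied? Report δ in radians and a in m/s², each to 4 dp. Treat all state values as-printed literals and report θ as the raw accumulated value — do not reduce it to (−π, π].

a = (v'−v)/dt = (-0.172200)/0.2 = -0.8610
Δθ = θ'−θ = -0.165067;  (v·dt/L) = 3.1000·0.2/1.6 = 0.387500
tan δ = Δθ·L/(v·dt) = -0.425979  →  δ = -0.4027

δ = -0.4027, a = -0.8610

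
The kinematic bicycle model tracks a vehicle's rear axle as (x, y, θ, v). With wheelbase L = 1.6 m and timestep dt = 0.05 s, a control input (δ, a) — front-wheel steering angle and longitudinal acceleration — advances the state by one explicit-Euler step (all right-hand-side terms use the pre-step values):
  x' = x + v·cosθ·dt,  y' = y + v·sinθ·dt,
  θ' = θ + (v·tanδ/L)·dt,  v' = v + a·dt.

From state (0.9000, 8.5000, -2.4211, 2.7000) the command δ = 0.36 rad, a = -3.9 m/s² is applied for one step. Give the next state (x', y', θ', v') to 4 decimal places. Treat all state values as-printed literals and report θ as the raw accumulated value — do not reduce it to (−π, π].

x' = 0.9000 + 2.7000·cos(-2.4211)·0.05 = 0.7986
y' = 8.5000 + 2.7000·sin(-2.4211)·0.05 = 8.4109
θ' = -2.4211 + (2.7000/1.6)·tan(0.36)·0.05 = -2.3893
v' = 2.7000 − 3.9000·0.05 = 2.5050

(0.7986, 8.4109, -2.3893, 2.5050)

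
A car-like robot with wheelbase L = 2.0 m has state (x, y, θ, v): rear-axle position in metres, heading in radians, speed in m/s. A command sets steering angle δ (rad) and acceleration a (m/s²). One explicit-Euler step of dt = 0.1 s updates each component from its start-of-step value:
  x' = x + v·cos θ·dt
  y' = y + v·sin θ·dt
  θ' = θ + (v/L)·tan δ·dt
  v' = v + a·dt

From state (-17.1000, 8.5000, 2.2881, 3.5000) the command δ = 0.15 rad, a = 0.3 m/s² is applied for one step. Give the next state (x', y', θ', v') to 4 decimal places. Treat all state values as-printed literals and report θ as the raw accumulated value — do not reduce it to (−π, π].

x' = -17.1000 + 3.5000·cos(2.2881)·0.1 = -17.3301
y' = 8.5000 + 3.5000·sin(2.2881)·0.1 = 8.7638
θ' = 2.2881 + (3.5000/2.0)·tan(0.15)·0.1 = 2.3145
v' = 3.5000 + 0.3000·0.1 = 3.5300

(-17.3301, 8.7638, 2.3145, 3.5300)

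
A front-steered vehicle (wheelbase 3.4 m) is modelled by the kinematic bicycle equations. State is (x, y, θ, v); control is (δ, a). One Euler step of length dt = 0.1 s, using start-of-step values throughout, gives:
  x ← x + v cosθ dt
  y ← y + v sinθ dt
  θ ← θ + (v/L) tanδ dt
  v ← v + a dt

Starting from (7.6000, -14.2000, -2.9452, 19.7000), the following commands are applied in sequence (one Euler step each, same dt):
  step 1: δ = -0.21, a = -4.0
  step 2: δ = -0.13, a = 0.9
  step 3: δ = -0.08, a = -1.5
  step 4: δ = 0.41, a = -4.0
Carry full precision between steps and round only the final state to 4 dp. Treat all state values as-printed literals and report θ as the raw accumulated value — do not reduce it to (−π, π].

after step 1 (δ=-0.21, a=-4.0): (5.667870, -14.584411, -3.068697, 19.300000)
after step 2 (δ=-0.13, a=0.9): (3.742995, -14.724975, -3.142910, 19.390000)
after step 3 (δ=-0.08, a=-1.5): (1.803997, -14.722421, -3.188631, 19.240000)
after step 4 (δ=0.41, a=-4.0): (-0.117875, -14.631952, -2.942681, 18.840000)

(-0.1179, -14.6320, -2.9427, 18.8400)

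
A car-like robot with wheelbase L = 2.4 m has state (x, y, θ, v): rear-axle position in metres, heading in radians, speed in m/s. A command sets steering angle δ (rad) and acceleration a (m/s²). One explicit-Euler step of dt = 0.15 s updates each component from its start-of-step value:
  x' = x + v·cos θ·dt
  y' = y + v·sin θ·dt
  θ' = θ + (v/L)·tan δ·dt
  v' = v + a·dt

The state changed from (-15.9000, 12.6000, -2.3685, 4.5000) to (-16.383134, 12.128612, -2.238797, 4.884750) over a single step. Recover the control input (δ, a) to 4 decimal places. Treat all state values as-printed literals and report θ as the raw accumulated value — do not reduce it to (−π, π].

δ = 0.4321, a = 2.5650

a = (v'−v)/dt = (0.384750)/0.15 = 2.5650
Δθ = θ'−θ = 0.129703;  (v·dt/L) = 4.5000·0.15/2.4 = 0.281250
tan δ = Δθ·L/(v·dt) = 0.461166  →  δ = 0.4321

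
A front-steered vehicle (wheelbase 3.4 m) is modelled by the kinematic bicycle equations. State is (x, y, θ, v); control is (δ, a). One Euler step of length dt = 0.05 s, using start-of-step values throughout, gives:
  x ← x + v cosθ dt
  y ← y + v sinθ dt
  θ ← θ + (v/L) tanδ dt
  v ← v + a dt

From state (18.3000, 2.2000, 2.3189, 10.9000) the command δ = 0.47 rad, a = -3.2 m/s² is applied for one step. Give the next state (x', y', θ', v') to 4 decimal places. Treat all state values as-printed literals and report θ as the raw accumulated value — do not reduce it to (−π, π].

x' = 18.3000 + 10.9000·cos(2.3189)·0.05 = 17.9293
y' = 2.2000 + 10.9000·sin(2.3189)·0.05 = 2.5995
θ' = 2.3189 + (10.9000/3.4)·tan(0.47)·0.05 = 2.4003
v' = 10.9000 − 3.2000·0.05 = 10.7400

(17.9293, 2.5995, 2.4003, 10.7400)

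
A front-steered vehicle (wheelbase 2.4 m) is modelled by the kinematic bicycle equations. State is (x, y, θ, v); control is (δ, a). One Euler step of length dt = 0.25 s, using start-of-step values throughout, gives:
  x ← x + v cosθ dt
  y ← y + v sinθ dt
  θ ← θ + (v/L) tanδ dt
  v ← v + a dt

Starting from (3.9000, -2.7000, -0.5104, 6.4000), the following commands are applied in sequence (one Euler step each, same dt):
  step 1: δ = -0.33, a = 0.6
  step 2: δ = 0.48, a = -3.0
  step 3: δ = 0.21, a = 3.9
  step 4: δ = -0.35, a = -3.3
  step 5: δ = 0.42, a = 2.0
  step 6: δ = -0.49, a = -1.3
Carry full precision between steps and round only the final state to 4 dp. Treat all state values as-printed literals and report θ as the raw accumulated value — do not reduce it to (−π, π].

(12.3549, -6.6594, -0.5940, 6.1250)

after step 1 (δ=-0.33, a=0.6): (5.296079, -3.481642, -0.738750, 6.550000)
after step 2 (δ=0.48, a=-3.0): (6.506700, -4.584276, -0.383541, 5.800000)
after step 3 (δ=0.21, a=3.9): (7.851351, -5.126876, -0.254768, 6.775000)
after step 4 (δ=-0.35, a=-3.3): (9.490430, -5.553736, -0.512379, 5.950000)
after step 5 (δ=0.42, a=2.0): (10.786906, -6.282987, -0.235597, 6.450000)
after step 6 (δ=-0.49, a=-1.3): (12.354861, -6.659382, -0.593967, 6.125000)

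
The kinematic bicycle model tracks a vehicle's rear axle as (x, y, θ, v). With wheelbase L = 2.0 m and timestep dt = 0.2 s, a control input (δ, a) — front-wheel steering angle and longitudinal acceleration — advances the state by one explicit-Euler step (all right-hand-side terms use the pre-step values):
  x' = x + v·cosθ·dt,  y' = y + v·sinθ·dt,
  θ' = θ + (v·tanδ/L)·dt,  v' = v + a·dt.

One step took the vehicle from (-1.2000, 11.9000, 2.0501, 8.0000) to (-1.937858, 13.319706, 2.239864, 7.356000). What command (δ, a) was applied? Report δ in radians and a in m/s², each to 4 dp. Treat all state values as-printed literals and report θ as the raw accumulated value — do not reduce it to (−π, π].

a = (v'−v)/dt = (-0.644000)/0.2 = -3.2200
Δθ = θ'−θ = 0.189764;  (v·dt/L) = 8.0000·0.2/2.0 = 0.800000
tan δ = Δθ·L/(v·dt) = 0.237205  →  δ = 0.2329

δ = 0.2329, a = -3.2200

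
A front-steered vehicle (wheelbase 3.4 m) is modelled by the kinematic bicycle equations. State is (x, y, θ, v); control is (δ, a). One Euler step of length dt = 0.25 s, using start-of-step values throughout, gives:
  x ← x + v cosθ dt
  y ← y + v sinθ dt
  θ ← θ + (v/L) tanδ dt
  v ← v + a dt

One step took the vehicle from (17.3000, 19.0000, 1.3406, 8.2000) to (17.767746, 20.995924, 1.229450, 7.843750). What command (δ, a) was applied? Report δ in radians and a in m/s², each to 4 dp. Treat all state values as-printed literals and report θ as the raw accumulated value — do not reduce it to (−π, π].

a = (v'−v)/dt = (-0.356250)/0.25 = -1.4250
Δθ = θ'−θ = -0.111150;  (v·dt/L) = 8.2000·0.25/3.4 = 0.602941
tan δ = Δθ·L/(v·dt) = -0.184346  →  δ = -0.1823

δ = -0.1823, a = -1.4250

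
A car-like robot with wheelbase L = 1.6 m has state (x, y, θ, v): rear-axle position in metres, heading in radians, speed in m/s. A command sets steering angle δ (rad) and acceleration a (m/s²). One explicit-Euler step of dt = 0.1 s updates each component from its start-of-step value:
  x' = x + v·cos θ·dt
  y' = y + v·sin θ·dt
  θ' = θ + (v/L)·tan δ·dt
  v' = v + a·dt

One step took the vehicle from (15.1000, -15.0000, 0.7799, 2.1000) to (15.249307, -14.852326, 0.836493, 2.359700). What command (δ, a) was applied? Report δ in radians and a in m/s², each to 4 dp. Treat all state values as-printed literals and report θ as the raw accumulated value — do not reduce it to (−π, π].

δ = 0.4071, a = 2.5970

a = (v'−v)/dt = (0.259700)/0.1 = 2.5970
Δθ = θ'−θ = 0.056593;  (v·dt/L) = 2.1000·0.1/1.6 = 0.131250
tan δ = Δθ·L/(v·dt) = 0.431185  →  δ = 0.4071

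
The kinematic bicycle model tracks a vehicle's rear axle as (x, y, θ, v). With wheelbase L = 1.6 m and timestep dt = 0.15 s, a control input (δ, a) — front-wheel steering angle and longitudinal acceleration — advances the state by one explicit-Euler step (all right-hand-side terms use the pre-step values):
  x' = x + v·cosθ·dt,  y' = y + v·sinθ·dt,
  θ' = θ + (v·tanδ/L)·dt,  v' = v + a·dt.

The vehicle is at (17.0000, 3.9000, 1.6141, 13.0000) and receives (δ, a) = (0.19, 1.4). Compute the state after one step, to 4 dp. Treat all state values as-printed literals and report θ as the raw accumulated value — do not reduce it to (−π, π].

x' = 17.0000 + 13.0000·cos(1.6141)·0.15 = 16.9156
y' = 3.9000 + 13.0000·sin(1.6141)·0.15 = 5.8482
θ' = 1.6141 + (13.0000/1.6)·tan(0.19)·0.15 = 1.8485
v' = 13.0000 + 1.4000·0.15 = 13.2100

(16.9156, 5.8482, 1.8485, 13.2100)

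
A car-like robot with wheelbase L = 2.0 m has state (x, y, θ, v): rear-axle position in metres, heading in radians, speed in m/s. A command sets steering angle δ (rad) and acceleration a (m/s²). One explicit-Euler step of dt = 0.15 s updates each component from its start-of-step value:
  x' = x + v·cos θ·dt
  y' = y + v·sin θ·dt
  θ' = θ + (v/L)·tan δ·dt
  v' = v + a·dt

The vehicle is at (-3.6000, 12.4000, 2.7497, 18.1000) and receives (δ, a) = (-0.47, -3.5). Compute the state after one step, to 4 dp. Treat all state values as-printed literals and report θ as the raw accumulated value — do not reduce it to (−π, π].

(-6.1092, 13.4370, 2.0601, 17.5750)

x' = -3.6000 + 18.1000·cos(2.7497)·0.15 = -6.1092
y' = 12.4000 + 18.1000·sin(2.7497)·0.15 = 13.4370
θ' = 2.7497 + (18.1000/2.0)·tan(-0.47)·0.15 = 2.0601
v' = 18.1000 − 3.5000·0.15 = 17.5750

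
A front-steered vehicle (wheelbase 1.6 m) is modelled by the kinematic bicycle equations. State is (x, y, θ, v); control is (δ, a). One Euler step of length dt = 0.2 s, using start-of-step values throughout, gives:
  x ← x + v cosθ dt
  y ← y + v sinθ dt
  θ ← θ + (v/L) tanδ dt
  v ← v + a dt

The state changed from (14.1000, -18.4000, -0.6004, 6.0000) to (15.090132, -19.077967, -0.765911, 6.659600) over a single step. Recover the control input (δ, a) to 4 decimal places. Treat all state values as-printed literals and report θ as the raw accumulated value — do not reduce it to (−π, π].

δ = -0.2172, a = 3.2980

a = (v'−v)/dt = (0.659600)/0.2 = 3.2980
Δθ = θ'−θ = -0.165511;  (v·dt/L) = 6.0000·0.2/1.6 = 0.750000
tan δ = Δθ·L/(v·dt) = -0.220681  →  δ = -0.2172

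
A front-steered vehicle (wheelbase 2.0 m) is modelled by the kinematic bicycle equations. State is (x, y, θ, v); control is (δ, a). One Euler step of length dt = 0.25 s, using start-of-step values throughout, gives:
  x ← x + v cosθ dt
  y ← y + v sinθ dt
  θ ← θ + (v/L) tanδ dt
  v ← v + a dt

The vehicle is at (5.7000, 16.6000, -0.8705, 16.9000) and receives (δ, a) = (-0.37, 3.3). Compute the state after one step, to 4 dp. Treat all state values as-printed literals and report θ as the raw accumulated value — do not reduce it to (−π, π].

(8.4228, 13.3693, -1.6899, 17.7250)

x' = 5.7000 + 16.9000·cos(-0.8705)·0.25 = 8.4228
y' = 16.6000 + 16.9000·sin(-0.8705)·0.25 = 13.3693
θ' = -0.8705 + (16.9000/2.0)·tan(-0.37)·0.25 = -1.6899
v' = 16.9000 + 3.3000·0.25 = 17.7250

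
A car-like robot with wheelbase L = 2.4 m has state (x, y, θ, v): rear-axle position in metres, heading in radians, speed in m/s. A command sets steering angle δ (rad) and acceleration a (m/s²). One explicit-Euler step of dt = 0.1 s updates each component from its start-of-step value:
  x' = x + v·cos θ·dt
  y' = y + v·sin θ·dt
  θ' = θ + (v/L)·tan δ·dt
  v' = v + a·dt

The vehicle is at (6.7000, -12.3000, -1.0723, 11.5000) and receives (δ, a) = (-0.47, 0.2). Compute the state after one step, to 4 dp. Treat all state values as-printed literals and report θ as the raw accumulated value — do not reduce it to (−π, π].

x' = 6.7000 + 11.5000·cos(-1.0723)·0.1 = 7.2498
y' = -12.3000 + 11.5000·sin(-1.0723)·0.1 = -13.3100
θ' = -1.0723 + (11.5000/2.4)·tan(-0.47)·0.1 = -1.3157
v' = 11.5000 + 0.2000·0.1 = 11.5200

(7.2498, -13.3100, -1.3157, 11.5200)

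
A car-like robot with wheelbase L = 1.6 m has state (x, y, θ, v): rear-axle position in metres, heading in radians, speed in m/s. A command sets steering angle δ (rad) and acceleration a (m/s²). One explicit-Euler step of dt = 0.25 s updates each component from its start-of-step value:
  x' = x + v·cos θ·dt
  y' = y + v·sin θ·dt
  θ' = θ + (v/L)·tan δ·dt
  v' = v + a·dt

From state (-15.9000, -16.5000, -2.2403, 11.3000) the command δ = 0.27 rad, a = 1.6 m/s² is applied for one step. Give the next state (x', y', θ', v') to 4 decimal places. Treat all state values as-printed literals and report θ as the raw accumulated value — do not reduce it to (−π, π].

(-17.6532, -18.7152, -1.7516, 11.7000)

x' = -15.9000 + 11.3000·cos(-2.2403)·0.25 = -17.6532
y' = -16.5000 + 11.3000·sin(-2.2403)·0.25 = -18.7152
θ' = -2.2403 + (11.3000/1.6)·tan(0.27)·0.25 = -1.7516
v' = 11.3000 + 1.6000·0.25 = 11.7000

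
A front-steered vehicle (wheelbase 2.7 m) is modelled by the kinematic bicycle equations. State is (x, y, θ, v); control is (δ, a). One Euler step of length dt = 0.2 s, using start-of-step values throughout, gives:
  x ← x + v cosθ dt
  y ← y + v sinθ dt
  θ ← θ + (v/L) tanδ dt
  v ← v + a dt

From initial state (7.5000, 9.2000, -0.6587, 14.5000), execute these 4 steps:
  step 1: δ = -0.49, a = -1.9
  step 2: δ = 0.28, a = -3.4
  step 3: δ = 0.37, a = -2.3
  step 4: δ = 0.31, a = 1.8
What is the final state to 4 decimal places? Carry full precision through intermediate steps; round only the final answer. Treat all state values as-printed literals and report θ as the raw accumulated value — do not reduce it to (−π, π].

(14.5584, 1.2606, -0.2367, 13.3400)

after step 1 (δ=-0.49, a=-1.9): (9.793287, 7.424941, -1.231598, 14.120000)
after step 2 (δ=0.28, a=-3.4): (10.732919, 4.761847, -0.930838, 13.440000)
after step 3 (δ=0.37, a=-2.3): (12.338091, 2.605747, -0.544699, 12.980000)
after step 4 (δ=0.31, a=1.8): (14.558407, 1.260603, -0.236710, 13.340000)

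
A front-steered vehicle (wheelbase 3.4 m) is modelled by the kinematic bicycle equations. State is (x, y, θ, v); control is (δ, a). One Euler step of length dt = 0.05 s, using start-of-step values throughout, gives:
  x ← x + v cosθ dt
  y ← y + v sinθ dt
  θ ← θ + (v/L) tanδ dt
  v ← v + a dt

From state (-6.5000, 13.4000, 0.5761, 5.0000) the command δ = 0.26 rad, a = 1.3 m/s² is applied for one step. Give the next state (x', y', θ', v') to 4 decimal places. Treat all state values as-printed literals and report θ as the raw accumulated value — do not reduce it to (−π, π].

x' = -6.5000 + 5.0000·cos(0.5761)·0.05 = -6.2904
y' = 13.4000 + 5.0000·sin(0.5761)·0.05 = 13.5362
θ' = 0.5761 + (5.0000/3.4)·tan(0.26)·0.05 = 0.5957
v' = 5.0000 + 1.3000·0.05 = 5.0650

(-6.2904, 13.5362, 0.5957, 5.0650)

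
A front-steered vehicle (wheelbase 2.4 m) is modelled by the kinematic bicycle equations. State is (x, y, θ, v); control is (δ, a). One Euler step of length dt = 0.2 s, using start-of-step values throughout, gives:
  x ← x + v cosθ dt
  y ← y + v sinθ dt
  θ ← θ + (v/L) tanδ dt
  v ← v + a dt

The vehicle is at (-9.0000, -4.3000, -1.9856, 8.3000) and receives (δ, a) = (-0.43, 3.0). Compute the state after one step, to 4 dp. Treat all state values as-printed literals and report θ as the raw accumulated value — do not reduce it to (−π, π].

x' = -9.0000 + 8.3000·cos(-1.9856)·0.2 = -9.6690
y' = -4.3000 + 8.3000·sin(-1.9856)·0.2 = -5.8192
θ' = -1.9856 + (8.3000/2.4)·tan(-0.43)·0.2 = -2.3028
v' = 8.3000 + 3.0000·0.2 = 8.9000

(-9.6690, -5.8192, -2.3028, 8.9000)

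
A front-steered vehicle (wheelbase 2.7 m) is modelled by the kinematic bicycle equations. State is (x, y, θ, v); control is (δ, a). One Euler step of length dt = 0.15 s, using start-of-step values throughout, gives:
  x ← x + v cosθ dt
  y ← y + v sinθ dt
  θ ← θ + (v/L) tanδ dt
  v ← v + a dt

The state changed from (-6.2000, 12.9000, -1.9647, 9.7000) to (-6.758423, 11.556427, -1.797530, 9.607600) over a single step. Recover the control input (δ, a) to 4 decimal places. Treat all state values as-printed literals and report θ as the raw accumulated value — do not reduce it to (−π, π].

δ = 0.3008, a = -0.6160

a = (v'−v)/dt = (-0.092400)/0.15 = -0.6160
Δθ = θ'−θ = 0.167170;  (v·dt/L) = 9.7000·0.15/2.7 = 0.538889
tan δ = Δθ·L/(v·dt) = 0.310212  →  δ = 0.3008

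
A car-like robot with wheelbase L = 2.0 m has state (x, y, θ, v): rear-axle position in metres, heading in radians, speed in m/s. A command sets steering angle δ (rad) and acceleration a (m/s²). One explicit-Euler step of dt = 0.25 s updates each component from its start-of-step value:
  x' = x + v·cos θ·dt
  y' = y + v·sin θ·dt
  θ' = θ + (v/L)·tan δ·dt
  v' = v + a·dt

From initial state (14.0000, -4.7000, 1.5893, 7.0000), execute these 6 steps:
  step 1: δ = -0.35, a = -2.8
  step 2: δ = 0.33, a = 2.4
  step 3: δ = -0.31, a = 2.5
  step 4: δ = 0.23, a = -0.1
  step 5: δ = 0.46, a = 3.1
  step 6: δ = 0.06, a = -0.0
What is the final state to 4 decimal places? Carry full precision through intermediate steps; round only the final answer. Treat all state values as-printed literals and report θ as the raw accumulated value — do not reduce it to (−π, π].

after step 1 (δ=-0.35, a=-2.8): (13.967620, -2.950300, 1.269900, 6.300000)
after step 2 (δ=0.33, a=2.4): (14.434413, -1.446062, 1.539638, 6.900000)
after step 3 (δ=-0.31, a=2.5): (14.488152, 0.278100, 1.263356, 7.525000)
after step 4 (δ=0.23, a=-0.1): (15.057456, 2.071141, 1.483597, 7.500000)
after step 5 (δ=0.46, a=3.1): (15.220747, 3.939017, 1.948080, 8.275000)
after step 6 (δ=0.06, a=-0.0): (14.458627, 5.862269, 2.010217, 8.275000)

(14.4586, 5.8623, 2.0102, 8.2750)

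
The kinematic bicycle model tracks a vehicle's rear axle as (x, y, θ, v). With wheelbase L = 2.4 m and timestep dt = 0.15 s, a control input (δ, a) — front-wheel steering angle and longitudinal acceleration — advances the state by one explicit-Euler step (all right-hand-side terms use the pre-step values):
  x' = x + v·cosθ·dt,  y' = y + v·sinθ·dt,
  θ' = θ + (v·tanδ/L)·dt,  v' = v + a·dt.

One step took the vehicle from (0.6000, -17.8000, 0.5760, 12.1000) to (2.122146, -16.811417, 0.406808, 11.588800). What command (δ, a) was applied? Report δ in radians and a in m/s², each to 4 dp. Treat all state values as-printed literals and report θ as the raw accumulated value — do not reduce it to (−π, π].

δ = -0.2201, a = -3.4080

a = (v'−v)/dt = (-0.511200)/0.15 = -3.4080
Δθ = θ'−θ = -0.169192;  (v·dt/L) = 12.1000·0.15/2.4 = 0.756250
tan δ = Δθ·L/(v·dt) = -0.223725  →  δ = -0.2201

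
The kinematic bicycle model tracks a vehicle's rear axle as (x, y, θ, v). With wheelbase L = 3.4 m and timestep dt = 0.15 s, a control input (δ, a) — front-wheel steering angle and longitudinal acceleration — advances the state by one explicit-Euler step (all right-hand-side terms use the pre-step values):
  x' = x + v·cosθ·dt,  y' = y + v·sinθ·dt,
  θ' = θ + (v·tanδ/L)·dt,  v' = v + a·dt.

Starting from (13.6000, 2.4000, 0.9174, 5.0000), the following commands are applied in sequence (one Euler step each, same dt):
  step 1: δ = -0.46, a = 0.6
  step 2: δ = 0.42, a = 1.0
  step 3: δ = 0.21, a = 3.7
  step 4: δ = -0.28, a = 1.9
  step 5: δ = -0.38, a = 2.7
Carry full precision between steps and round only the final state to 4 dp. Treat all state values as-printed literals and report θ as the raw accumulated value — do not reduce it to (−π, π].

after step 1 (δ=-0.46, a=0.6): (14.055915, 2.995518, 0.808110, 5.090000)
after step 2 (δ=0.42, a=1.0): (14.583391, 3.547515, 0.908392, 5.240000)
after step 3 (δ=0.21, a=3.7): (15.066793, 4.167288, 0.957665, 5.795000)
after step 4 (δ=-0.28, a=1.9): (15.566986, 4.878205, 0.884149, 6.080000)
after step 5 (δ=-0.38, a=2.7): (16.145147, 5.583523, 0.777012, 6.485000)

(16.1451, 5.5835, 0.7770, 6.4850)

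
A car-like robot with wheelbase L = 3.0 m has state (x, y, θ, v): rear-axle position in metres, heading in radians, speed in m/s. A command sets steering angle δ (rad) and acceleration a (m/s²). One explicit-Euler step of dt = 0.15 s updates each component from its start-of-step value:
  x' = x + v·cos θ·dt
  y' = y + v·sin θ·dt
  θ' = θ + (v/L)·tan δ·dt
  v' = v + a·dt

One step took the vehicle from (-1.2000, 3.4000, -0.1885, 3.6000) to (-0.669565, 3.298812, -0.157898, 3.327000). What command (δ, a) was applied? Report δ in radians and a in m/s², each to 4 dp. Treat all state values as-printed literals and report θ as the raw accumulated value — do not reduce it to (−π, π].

a = (v'−v)/dt = (-0.273000)/0.15 = -1.8200
Δθ = θ'−θ = 0.030602;  (v·dt/L) = 3.6000·0.15/3.0 = 0.180000
tan δ = Δθ·L/(v·dt) = 0.170011  →  δ = 0.1684

δ = 0.1684, a = -1.8200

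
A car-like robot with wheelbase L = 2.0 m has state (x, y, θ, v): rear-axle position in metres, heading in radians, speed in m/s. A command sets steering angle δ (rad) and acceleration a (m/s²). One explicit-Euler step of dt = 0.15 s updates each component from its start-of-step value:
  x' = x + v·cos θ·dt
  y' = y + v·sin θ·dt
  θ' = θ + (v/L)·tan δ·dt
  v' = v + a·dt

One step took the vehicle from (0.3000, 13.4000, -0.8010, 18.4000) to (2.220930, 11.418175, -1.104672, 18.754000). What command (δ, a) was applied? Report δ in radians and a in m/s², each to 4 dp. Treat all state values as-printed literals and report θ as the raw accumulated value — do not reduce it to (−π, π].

a = (v'−v)/dt = (0.354000)/0.15 = 2.3600
Δθ = θ'−θ = -0.303672;  (v·dt/L) = 18.4000·0.15/2.0 = 1.380000
tan δ = Δθ·L/(v·dt) = -0.220052  →  δ = -0.2166

δ = -0.2166, a = 2.3600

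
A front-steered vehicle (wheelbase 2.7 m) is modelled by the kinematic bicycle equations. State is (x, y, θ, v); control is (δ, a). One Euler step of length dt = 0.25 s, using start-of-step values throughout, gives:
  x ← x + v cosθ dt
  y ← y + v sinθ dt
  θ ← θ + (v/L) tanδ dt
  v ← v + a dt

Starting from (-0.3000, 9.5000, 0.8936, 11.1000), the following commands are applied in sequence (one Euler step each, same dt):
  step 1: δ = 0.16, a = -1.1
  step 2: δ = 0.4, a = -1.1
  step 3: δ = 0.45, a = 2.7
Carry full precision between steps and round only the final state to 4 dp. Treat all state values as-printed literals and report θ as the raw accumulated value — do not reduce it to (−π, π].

(2.9938, 16.6501, 1.9551, 11.2250)

after step 1 (δ=0.16, a=-1.1): (1.438844, 11.662648, 1.059462, 10.825000)
after step 2 (δ=0.4, a=-1.1): (2.763124, 14.022748, 1.483234, 10.550000)
after step 3 (δ=0.45, a=2.7): (2.993774, 16.650144, 1.955107, 11.225000)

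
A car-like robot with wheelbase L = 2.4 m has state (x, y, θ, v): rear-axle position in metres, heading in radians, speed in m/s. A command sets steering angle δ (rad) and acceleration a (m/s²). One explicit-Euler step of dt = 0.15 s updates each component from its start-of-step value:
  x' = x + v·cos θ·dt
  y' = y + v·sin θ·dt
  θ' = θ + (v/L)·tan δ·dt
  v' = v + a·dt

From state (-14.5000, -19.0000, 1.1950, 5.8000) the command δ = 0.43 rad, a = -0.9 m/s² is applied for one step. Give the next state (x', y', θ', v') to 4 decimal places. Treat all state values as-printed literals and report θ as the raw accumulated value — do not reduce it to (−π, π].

(-14.1807, -18.1907, 1.3613, 5.6650)

x' = -14.5000 + 5.8000·cos(1.1950)·0.15 = -14.1807
y' = -19.0000 + 5.8000·sin(1.1950)·0.15 = -18.1907
θ' = 1.1950 + (5.8000/2.4)·tan(0.43)·0.15 = 1.3613
v' = 5.8000 − 0.9000·0.15 = 5.6650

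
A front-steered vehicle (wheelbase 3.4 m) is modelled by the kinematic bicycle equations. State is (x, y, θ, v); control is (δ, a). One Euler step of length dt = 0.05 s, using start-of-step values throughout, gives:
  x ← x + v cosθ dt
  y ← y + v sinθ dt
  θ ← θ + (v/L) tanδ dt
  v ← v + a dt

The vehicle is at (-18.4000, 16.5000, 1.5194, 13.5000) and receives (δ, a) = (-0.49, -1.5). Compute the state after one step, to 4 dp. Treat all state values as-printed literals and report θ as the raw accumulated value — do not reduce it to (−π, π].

x' = -18.4000 + 13.5000·cos(1.5194)·0.05 = -18.3653
y' = 16.5000 + 13.5000·sin(1.5194)·0.05 = 17.1741
θ' = 1.5194 + (13.5000/3.4)·tan(-0.49)·0.05 = 1.4135
v' = 13.5000 − 1.5000·0.05 = 13.4250

(-18.3653, 17.1741, 1.4135, 13.4250)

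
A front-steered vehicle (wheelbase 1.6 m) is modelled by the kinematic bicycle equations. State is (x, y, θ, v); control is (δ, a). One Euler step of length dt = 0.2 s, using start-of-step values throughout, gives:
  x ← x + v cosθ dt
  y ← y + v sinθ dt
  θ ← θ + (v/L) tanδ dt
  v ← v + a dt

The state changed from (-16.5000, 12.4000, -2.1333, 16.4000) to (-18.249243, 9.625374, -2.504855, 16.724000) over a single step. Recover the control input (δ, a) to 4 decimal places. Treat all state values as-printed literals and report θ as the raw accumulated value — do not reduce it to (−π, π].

δ = -0.1793, a = 1.6200

a = (v'−v)/dt = (0.324000)/0.2 = 1.6200
Δθ = θ'−θ = -0.371555;  (v·dt/L) = 16.4000·0.2/1.6 = 2.050000
tan δ = Δθ·L/(v·dt) = -0.181246  →  δ = -0.1793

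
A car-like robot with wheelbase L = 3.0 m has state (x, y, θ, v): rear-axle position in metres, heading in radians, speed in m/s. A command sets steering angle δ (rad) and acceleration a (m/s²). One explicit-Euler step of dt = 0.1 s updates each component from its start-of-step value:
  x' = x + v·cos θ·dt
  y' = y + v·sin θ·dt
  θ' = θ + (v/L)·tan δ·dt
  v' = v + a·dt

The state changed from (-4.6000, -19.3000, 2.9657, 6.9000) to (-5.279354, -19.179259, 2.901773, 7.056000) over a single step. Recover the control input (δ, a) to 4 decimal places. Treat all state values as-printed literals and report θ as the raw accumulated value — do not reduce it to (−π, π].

a = (v'−v)/dt = (0.156000)/0.1 = 1.5600
Δθ = θ'−θ = -0.063927;  (v·dt/L) = 6.9000·0.1/3.0 = 0.230000
tan δ = Δθ·L/(v·dt) = -0.277943  →  δ = -0.2711

δ = -0.2711, a = 1.5600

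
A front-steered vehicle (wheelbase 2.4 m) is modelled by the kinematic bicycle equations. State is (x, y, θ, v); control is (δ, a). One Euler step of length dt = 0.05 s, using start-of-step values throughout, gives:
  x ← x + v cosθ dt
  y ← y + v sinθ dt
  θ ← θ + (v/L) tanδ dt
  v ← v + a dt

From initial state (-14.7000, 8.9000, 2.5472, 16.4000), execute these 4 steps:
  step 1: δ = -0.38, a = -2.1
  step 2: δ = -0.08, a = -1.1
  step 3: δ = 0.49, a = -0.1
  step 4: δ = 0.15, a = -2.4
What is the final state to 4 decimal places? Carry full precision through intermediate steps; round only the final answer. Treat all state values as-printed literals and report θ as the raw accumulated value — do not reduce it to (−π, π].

(-17.2557, 10.9046, 2.6151, 16.1150)

after step 1 (δ=-0.38, a=-2.1): (-15.379361, 9.359205, 2.410734, 16.295000)
after step 2 (δ=-0.08, a=-1.1): (-15.986025, 9.903058, 2.383518, 16.240000)
after step 3 (δ=0.49, a=-0.1): (-16.575667, 10.461328, 2.563981, 16.235000)
after step 4 (δ=0.15, a=-2.4): (-17.255726, 10.904564, 2.615099, 16.115000)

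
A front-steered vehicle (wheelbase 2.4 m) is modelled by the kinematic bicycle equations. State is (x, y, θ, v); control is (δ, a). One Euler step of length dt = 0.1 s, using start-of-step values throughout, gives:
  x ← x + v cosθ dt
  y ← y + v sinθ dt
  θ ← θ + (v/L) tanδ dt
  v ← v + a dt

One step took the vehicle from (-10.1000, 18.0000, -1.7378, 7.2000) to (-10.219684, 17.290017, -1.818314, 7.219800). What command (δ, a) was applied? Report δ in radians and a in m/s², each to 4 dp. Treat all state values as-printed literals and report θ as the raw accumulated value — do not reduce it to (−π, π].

a = (v'−v)/dt = (0.019800)/0.1 = 0.1980
Δθ = θ'−θ = -0.080514;  (v·dt/L) = 7.2000·0.1/2.4 = 0.300000
tan δ = Δθ·L/(v·dt) = -0.268380  →  δ = -0.2622

δ = -0.2622, a = 0.1980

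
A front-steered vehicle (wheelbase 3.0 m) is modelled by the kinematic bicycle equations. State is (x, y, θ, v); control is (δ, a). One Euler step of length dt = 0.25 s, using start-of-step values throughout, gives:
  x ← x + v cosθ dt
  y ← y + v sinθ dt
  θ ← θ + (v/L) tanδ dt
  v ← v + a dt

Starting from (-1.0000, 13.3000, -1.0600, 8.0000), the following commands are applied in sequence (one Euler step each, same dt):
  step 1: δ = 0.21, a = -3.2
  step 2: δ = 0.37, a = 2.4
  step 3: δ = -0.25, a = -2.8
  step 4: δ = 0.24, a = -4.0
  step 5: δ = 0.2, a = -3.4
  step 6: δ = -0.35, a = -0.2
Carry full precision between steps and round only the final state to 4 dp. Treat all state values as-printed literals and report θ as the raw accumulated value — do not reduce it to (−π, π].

after step 1 (δ=0.21, a=-3.2): (-0.022256, 11.555289, -0.917905, 7.200000)
after step 2 (δ=0.37, a=2.4): (1.071218, 10.125494, -0.685187, 7.800000)
after step 3 (δ=-0.25, a=-2.8): (2.581104, 8.891499, -0.851159, 7.100000)
after step 4 (δ=0.24, a=-4.0): (3.751028, 7.556619, -0.706369, 6.100000)
after step 5 (δ=0.2, a=-3.4): (4.911132, 6.566778, -0.603324, 5.250000)
after step 6 (δ=-0.35, a=-0.2): (5.991915, 5.822088, -0.763024, 5.200000)

(5.9919, 5.8221, -0.7630, 5.2000)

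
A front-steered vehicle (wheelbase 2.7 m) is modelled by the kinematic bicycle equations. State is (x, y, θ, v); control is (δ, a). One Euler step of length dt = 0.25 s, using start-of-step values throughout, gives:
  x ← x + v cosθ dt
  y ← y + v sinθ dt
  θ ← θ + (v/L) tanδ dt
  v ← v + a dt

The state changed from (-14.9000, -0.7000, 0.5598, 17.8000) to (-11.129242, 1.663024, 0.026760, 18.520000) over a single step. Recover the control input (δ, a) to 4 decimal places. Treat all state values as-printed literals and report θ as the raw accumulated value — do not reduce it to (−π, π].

δ = -0.3128, a = 2.8800

a = (v'−v)/dt = (0.720000)/0.25 = 2.8800
Δθ = θ'−θ = -0.533040;  (v·dt/L) = 17.8000·0.25/2.7 = 1.648148
tan δ = Δθ·L/(v·dt) = -0.323418  →  δ = -0.3128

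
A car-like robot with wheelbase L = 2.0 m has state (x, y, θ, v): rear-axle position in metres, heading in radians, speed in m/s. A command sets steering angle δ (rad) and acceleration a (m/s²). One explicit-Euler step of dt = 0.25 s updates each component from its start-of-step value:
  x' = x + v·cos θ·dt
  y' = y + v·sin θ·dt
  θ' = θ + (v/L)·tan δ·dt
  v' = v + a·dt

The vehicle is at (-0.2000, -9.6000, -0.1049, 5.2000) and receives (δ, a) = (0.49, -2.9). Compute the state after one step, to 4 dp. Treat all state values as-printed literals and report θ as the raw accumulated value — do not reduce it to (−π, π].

x' = -0.2000 + 5.2000·cos(-0.1049)·0.25 = 1.0929
y' = -9.6000 + 5.2000·sin(-0.1049)·0.25 = -9.7361
θ' = -0.1049 + (5.2000/2.0)·tan(0.49)·0.25 = 0.2418
v' = 5.2000 − 2.9000·0.25 = 4.4750

(1.0929, -9.7361, 0.2418, 4.4750)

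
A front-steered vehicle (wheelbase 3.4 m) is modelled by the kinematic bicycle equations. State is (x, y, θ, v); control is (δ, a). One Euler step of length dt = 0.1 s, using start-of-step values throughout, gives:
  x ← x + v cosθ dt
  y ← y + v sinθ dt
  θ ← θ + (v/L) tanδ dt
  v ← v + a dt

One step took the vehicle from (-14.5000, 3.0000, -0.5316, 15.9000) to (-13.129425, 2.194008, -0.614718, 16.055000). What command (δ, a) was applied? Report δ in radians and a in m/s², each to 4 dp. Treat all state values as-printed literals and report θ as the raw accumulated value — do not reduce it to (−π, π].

a = (v'−v)/dt = (0.155000)/0.1 = 1.5500
Δθ = θ'−θ = -0.083118;  (v·dt/L) = 15.9000·0.1/3.4 = 0.467647
tan δ = Δθ·L/(v·dt) = -0.177737  →  δ = -0.1759

δ = -0.1759, a = 1.5500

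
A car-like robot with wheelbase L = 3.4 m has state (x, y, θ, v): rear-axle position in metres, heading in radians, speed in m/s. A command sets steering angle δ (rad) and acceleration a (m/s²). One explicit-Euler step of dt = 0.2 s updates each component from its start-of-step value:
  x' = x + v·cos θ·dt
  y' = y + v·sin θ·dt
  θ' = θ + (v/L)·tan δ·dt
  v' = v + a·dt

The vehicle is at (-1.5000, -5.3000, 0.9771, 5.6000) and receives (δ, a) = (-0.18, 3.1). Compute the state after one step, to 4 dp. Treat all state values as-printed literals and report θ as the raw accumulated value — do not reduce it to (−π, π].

x' = -1.5000 + 5.6000·cos(0.9771)·0.2 = -0.8734
y' = -5.3000 + 5.6000·sin(0.9771)·0.2 = -4.3717
θ' = 0.9771 + (5.6000/3.4)·tan(-0.18)·0.2 = 0.9172
v' = 5.6000 + 3.1000·0.2 = 6.2200

(-0.8734, -4.3717, 0.9172, 6.2200)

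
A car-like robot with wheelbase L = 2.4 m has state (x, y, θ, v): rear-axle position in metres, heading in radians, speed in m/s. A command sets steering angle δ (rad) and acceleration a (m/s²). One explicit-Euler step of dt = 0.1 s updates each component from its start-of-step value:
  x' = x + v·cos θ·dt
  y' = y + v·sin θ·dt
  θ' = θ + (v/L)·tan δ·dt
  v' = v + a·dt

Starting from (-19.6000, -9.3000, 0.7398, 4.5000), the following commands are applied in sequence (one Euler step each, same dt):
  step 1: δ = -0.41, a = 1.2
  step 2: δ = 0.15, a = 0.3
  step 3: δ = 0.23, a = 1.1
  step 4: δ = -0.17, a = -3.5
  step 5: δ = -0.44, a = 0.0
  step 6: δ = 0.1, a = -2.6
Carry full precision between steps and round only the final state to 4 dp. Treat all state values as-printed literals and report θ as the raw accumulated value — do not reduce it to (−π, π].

after step 1 (δ=-0.41, a=1.2): (-19.267628, -8.996637, 0.658307, 4.620000)
after step 2 (δ=0.15, a=0.3): (-18.902173, -8.713995, 0.687400, 4.650000)
after step 3 (δ=0.23, a=1.1): (-18.542775, -8.418939, 0.732765, 4.760000)
after step 4 (δ=-0.17, a=-3.5): (-18.188951, -8.100529, 0.698720, 4.410000)
after step 5 (δ=-0.44, a=0.0): (-17.851293, -7.816861, 0.612214, 4.410000)
after step 6 (δ=0.1, a=-2.6): (-17.490388, -7.563427, 0.630651, 4.150000)

(-17.4904, -7.5634, 0.6307, 4.1500)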